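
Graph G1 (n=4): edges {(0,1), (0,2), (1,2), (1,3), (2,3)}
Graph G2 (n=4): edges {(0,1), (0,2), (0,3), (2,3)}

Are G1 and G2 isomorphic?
No, not isomorphic

The graphs are NOT isomorphic.

Counting triangles (3-cliques): G1 has 2, G2 has 1.
Triangle count is an isomorphism invariant, so differing triangle counts rule out isomorphism.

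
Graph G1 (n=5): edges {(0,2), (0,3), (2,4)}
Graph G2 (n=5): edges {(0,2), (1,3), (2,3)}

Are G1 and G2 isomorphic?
Yes, isomorphic

The graphs are isomorphic.
One valid mapping φ: V(G1) → V(G2): 0→2, 1→4, 2→3, 3→0, 4→1

Verify φ preserves adjacency — for each edge of G1, its image is an edge of G2:
  (0,2) → (φ(0),φ(2)) = (2,3) ∈ E(G2) ✓
  (0,3) → (φ(0),φ(3)) = (0,2) ∈ E(G2) ✓
  (2,4) → (φ(2),φ(4)) = (1,3) ∈ E(G2) ✓
All 3 edges of G1 map to edges of G2, and |E(G1)| = |E(G2)| = 3, so φ is a bijection on edges as well as vertices. Hence G1 ≅ G2.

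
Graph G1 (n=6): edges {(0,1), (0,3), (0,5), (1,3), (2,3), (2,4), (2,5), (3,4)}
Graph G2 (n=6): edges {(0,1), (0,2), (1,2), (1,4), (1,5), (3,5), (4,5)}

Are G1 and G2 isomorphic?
No, not isomorphic

The graphs are NOT isomorphic.

Degrees in G1: deg(0)=3, deg(1)=2, deg(2)=3, deg(3)=4, deg(4)=2, deg(5)=2.
Sorted degree sequence of G1: [4, 3, 3, 2, 2, 2].
Degrees in G2: deg(0)=2, deg(1)=4, deg(2)=2, deg(3)=1, deg(4)=2, deg(5)=3.
Sorted degree sequence of G2: [4, 3, 2, 2, 2, 1].
The (sorted) degree sequence is an isomorphism invariant, so since G1 and G2 have different degree sequences they cannot be isomorphic.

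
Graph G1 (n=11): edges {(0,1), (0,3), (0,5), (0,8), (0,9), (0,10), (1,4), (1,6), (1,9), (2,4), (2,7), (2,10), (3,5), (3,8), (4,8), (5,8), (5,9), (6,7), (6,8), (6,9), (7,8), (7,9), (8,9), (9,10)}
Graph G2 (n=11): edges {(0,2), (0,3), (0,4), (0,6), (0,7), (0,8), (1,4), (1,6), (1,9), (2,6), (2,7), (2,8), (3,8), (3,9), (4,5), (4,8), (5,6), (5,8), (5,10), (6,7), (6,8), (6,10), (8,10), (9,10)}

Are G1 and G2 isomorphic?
Yes, isomorphic

The graphs are isomorphic.
One valid mapping φ: V(G1) → V(G2): 0→0, 1→4, 2→9, 3→7, 4→1, 5→2, 6→5, 7→10, 8→6, 9→8, 10→3

Verify φ preserves adjacency — for each edge of G1, its image is an edge of G2:
  (0,1) → (φ(0),φ(1)) = (0,4) ∈ E(G2) ✓
  (0,3) → (φ(0),φ(3)) = (0,7) ∈ E(G2) ✓
  (0,5) → (φ(0),φ(5)) = (0,2) ∈ E(G2) ✓
  (0,8) → (φ(0),φ(8)) = (0,6) ∈ E(G2) ✓
  (0,9) → (φ(0),φ(9)) = (0,8) ∈ E(G2) ✓
  (0,10) → (φ(0),φ(10)) = (0,3) ∈ E(G2) ✓
  (1,4) → (φ(1),φ(4)) = (1,4) ∈ E(G2) ✓
  (1,6) → (φ(1),φ(6)) = (4,5) ∈ E(G2) ✓
  (1,9) → (φ(1),φ(9)) = (4,8) ∈ E(G2) ✓
  (2,4) → (φ(2),φ(4)) = (1,9) ∈ E(G2) ✓
  (2,7) → (φ(2),φ(7)) = (9,10) ∈ E(G2) ✓
  (2,10) → (φ(2),φ(10)) = (3,9) ∈ E(G2) ✓
  (3,5) → (φ(3),φ(5)) = (2,7) ∈ E(G2) ✓
  (3,8) → (φ(3),φ(8)) = (6,7) ∈ E(G2) ✓
  (4,8) → (φ(4),φ(8)) = (1,6) ∈ E(G2) ✓
  (5,8) → (φ(5),φ(8)) = (2,6) ∈ E(G2) ✓
  (5,9) → (φ(5),φ(9)) = (2,8) ∈ E(G2) ✓
  (6,7) → (φ(6),φ(7)) = (5,10) ∈ E(G2) ✓
  (6,8) → (φ(6),φ(8)) = (5,6) ∈ E(G2) ✓
  (6,9) → (φ(6),φ(9)) = (5,8) ∈ E(G2) ✓
  (7,8) → (φ(7),φ(8)) = (6,10) ∈ E(G2) ✓
  (7,9) → (φ(7),φ(9)) = (8,10) ∈ E(G2) ✓
  (8,9) → (φ(8),φ(9)) = (6,8) ∈ E(G2) ✓
  (9,10) → (φ(9),φ(10)) = (3,8) ∈ E(G2) ✓
All 24 edges of G1 map to edges of G2, and |E(G1)| = |E(G2)| = 24, so φ is a bijection on edges as well as vertices. Hence G1 ≅ G2.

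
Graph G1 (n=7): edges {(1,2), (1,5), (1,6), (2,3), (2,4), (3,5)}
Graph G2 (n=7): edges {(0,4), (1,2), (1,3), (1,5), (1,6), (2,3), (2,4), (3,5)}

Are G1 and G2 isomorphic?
No, not isomorphic

The graphs are NOT isomorphic.

Counting edges: G1 has 6 edge(s); G2 has 8 edge(s).
Edge count is an isomorphism invariant (a bijection on vertices induces a bijection on edges), so differing edge counts rule out isomorphism.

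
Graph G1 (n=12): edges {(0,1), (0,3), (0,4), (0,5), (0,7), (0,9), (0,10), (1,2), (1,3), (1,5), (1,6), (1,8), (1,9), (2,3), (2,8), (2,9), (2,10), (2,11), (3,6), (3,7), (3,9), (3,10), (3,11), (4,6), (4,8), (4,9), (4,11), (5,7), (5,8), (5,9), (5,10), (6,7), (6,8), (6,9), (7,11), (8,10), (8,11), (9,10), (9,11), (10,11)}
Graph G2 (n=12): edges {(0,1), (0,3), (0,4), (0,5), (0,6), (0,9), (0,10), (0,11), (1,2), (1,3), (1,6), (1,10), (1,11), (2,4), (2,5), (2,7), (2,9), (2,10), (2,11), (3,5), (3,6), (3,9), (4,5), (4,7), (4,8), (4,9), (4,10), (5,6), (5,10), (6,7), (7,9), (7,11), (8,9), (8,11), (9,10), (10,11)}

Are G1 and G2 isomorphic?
No, not isomorphic

The graphs are NOT isomorphic.

Degrees in G1: deg(0)=7, deg(1)=7, deg(2)=6, deg(3)=8, deg(4)=5, deg(5)=6, deg(6)=6, deg(7)=5, deg(8)=7, deg(9)=9, deg(10)=7, deg(11)=7.
Sorted degree sequence of G1: [9, 8, 7, 7, 7, 7, 7, 6, 6, 6, 5, 5].
Degrees in G2: deg(0)=8, deg(1)=6, deg(2)=7, deg(3)=5, deg(4)=7, deg(5)=6, deg(6)=5, deg(7)=5, deg(8)=3, deg(9)=7, deg(10)=7, deg(11)=6.
Sorted degree sequence of G2: [8, 7, 7, 7, 7, 6, 6, 6, 5, 5, 5, 3].
The (sorted) degree sequence is an isomorphism invariant, so since G1 and G2 have different degree sequences they cannot be isomorphic.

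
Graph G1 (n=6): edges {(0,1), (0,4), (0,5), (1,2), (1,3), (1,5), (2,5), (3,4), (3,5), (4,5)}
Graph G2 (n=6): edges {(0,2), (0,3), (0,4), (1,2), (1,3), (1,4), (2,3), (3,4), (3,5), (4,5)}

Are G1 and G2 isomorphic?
Yes, isomorphic

The graphs are isomorphic.
One valid mapping φ: V(G1) → V(G2): 0→0, 1→4, 2→5, 3→1, 4→2, 5→3

Verify φ preserves adjacency — for each edge of G1, its image is an edge of G2:
  (0,1) → (φ(0),φ(1)) = (0,4) ∈ E(G2) ✓
  (0,4) → (φ(0),φ(4)) = (0,2) ∈ E(G2) ✓
  (0,5) → (φ(0),φ(5)) = (0,3) ∈ E(G2) ✓
  (1,2) → (φ(1),φ(2)) = (4,5) ∈ E(G2) ✓
  (1,3) → (φ(1),φ(3)) = (1,4) ∈ E(G2) ✓
  (1,5) → (φ(1),φ(5)) = (3,4) ∈ E(G2) ✓
  (2,5) → (φ(2),φ(5)) = (3,5) ∈ E(G2) ✓
  (3,4) → (φ(3),φ(4)) = (1,2) ∈ E(G2) ✓
  (3,5) → (φ(3),φ(5)) = (1,3) ∈ E(G2) ✓
  (4,5) → (φ(4),φ(5)) = (2,3) ∈ E(G2) ✓
All 10 edges of G1 map to edges of G2, and |E(G1)| = |E(G2)| = 10, so φ is a bijection on edges as well as vertices. Hence G1 ≅ G2.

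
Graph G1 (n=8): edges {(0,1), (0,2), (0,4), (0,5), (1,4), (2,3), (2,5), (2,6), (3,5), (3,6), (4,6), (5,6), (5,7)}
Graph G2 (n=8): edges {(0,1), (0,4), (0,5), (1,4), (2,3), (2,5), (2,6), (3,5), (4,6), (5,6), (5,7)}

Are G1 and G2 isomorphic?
No, not isomorphic

The graphs are NOT isomorphic.

Counting edges: G1 has 13 edge(s); G2 has 11 edge(s).
Edge count is an isomorphism invariant (a bijection on vertices induces a bijection on edges), so differing edge counts rule out isomorphism.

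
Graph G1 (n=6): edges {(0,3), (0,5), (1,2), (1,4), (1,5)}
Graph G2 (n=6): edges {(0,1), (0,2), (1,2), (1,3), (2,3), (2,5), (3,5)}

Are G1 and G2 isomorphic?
No, not isomorphic

The graphs are NOT isomorphic.

Degrees in G1: deg(0)=2, deg(1)=3, deg(2)=1, deg(3)=1, deg(4)=1, deg(5)=2.
Sorted degree sequence of G1: [3, 2, 2, 1, 1, 1].
Degrees in G2: deg(0)=2, deg(1)=3, deg(2)=4, deg(3)=3, deg(4)=0, deg(5)=2.
Sorted degree sequence of G2: [4, 3, 3, 2, 2, 0].
The (sorted) degree sequence is an isomorphism invariant, so since G1 and G2 have different degree sequences they cannot be isomorphic.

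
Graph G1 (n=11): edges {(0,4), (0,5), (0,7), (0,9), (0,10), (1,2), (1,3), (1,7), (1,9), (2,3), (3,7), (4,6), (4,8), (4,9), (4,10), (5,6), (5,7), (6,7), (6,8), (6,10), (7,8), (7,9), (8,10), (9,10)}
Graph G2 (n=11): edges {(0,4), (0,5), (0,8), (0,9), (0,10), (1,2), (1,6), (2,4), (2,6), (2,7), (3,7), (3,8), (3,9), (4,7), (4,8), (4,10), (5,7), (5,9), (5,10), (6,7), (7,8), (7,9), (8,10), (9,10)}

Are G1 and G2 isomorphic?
Yes, isomorphic

The graphs are isomorphic.
One valid mapping φ: V(G1) → V(G2): 0→8, 1→2, 2→1, 3→6, 4→0, 5→3, 6→9, 7→7, 8→5, 9→4, 10→10

Verify φ preserves adjacency — for each edge of G1, its image is an edge of G2:
  (0,4) → (φ(0),φ(4)) = (0,8) ∈ E(G2) ✓
  (0,5) → (φ(0),φ(5)) = (3,8) ∈ E(G2) ✓
  (0,7) → (φ(0),φ(7)) = (7,8) ∈ E(G2) ✓
  (0,9) → (φ(0),φ(9)) = (4,8) ∈ E(G2) ✓
  (0,10) → (φ(0),φ(10)) = (8,10) ∈ E(G2) ✓
  (1,2) → (φ(1),φ(2)) = (1,2) ∈ E(G2) ✓
  (1,3) → (φ(1),φ(3)) = (2,6) ∈ E(G2) ✓
  (1,7) → (φ(1),φ(7)) = (2,7) ∈ E(G2) ✓
  (1,9) → (φ(1),φ(9)) = (2,4) ∈ E(G2) ✓
  (2,3) → (φ(2),φ(3)) = (1,6) ∈ E(G2) ✓
  (3,7) → (φ(3),φ(7)) = (6,7) ∈ E(G2) ✓
  (4,6) → (φ(4),φ(6)) = (0,9) ∈ E(G2) ✓
  (4,8) → (φ(4),φ(8)) = (0,5) ∈ E(G2) ✓
  (4,9) → (φ(4),φ(9)) = (0,4) ∈ E(G2) ✓
  (4,10) → (φ(4),φ(10)) = (0,10) ∈ E(G2) ✓
  (5,6) → (φ(5),φ(6)) = (3,9) ∈ E(G2) ✓
  (5,7) → (φ(5),φ(7)) = (3,7) ∈ E(G2) ✓
  (6,7) → (φ(6),φ(7)) = (7,9) ∈ E(G2) ✓
  (6,8) → (φ(6),φ(8)) = (5,9) ∈ E(G2) ✓
  (6,10) → (φ(6),φ(10)) = (9,10) ∈ E(G2) ✓
  (7,8) → (φ(7),φ(8)) = (5,7) ∈ E(G2) ✓
  (7,9) → (φ(7),φ(9)) = (4,7) ∈ E(G2) ✓
  (8,10) → (φ(8),φ(10)) = (5,10) ∈ E(G2) ✓
  (9,10) → (φ(9),φ(10)) = (4,10) ∈ E(G2) ✓
All 24 edges of G1 map to edges of G2, and |E(G1)| = |E(G2)| = 24, so φ is a bijection on edges as well as vertices. Hence G1 ≅ G2.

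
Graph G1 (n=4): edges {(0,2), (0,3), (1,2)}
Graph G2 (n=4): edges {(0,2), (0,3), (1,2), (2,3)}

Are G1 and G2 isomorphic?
No, not isomorphic

The graphs are NOT isomorphic.

Counting edges: G1 has 3 edge(s); G2 has 4 edge(s).
Edge count is an isomorphism invariant (a bijection on vertices induces a bijection on edges), so differing edge counts rule out isomorphism.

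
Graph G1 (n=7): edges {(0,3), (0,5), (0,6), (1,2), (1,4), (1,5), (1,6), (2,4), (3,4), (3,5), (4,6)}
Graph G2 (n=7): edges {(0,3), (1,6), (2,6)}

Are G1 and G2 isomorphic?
No, not isomorphic

The graphs are NOT isomorphic.

Connected components of G1: 1 component(s) with vertex sets [[0, 1, 2, 3, 4, 5, 6]], sizes [7].
Connected components of G2: 4 component(s) with vertex sets [[4], [5], [0, 3], [1, 2, 6]], sizes [1, 1, 2, 3].
The number of connected components (and the multiset of component sizes) is an isomorphism invariant — an isomorphism maps each component of G1 bijectively onto a component of G2. Since G1 has 1 component(s) and G2 has 4, they cannot be isomorphic.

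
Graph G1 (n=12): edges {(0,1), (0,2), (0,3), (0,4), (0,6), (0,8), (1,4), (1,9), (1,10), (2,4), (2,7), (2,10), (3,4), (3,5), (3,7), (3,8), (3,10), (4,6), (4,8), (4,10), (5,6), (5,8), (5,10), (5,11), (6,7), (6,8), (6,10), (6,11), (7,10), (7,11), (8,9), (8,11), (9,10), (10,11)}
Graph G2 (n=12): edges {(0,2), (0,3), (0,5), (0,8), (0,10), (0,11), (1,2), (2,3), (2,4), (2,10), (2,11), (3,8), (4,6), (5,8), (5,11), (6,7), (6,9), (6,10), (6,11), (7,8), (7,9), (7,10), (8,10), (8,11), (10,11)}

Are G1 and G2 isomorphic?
No, not isomorphic

The graphs are NOT isomorphic.

Counting triangles (3-cliques): G1 has 28, G2 has 16.
Triangle count is an isomorphism invariant, so differing triangle counts rule out isomorphism.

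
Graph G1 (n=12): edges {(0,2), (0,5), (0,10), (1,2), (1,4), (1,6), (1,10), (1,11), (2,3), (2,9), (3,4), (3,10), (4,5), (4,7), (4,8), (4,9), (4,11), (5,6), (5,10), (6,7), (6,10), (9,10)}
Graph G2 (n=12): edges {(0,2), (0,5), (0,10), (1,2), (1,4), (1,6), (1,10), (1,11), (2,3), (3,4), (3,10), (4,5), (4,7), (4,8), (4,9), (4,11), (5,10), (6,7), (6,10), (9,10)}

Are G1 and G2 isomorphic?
No, not isomorphic

The graphs are NOT isomorphic.

Counting edges: G1 has 22 edge(s); G2 has 20 edge(s).
Edge count is an isomorphism invariant (a bijection on vertices induces a bijection on edges), so differing edge counts rule out isomorphism.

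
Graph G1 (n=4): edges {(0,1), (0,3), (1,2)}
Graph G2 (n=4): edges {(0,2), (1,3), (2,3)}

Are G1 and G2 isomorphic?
Yes, isomorphic

The graphs are isomorphic.
One valid mapping φ: V(G1) → V(G2): 0→3, 1→2, 2→0, 3→1

Verify φ preserves adjacency — for each edge of G1, its image is an edge of G2:
  (0,1) → (φ(0),φ(1)) = (2,3) ∈ E(G2) ✓
  (0,3) → (φ(0),φ(3)) = (1,3) ∈ E(G2) ✓
  (1,2) → (φ(1),φ(2)) = (0,2) ∈ E(G2) ✓
All 3 edges of G1 map to edges of G2, and |E(G1)| = |E(G2)| = 3, so φ is a bijection on edges as well as vertices. Hence G1 ≅ G2.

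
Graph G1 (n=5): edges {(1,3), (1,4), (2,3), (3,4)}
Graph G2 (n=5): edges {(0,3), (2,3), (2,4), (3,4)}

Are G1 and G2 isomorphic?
Yes, isomorphic

The graphs are isomorphic.
One valid mapping φ: V(G1) → V(G2): 0→1, 1→2, 2→0, 3→3, 4→4

Verify φ preserves adjacency — for each edge of G1, its image is an edge of G2:
  (1,3) → (φ(1),φ(3)) = (2,3) ∈ E(G2) ✓
  (1,4) → (φ(1),φ(4)) = (2,4) ∈ E(G2) ✓
  (2,3) → (φ(2),φ(3)) = (0,3) ∈ E(G2) ✓
  (3,4) → (φ(3),φ(4)) = (3,4) ∈ E(G2) ✓
All 4 edges of G1 map to edges of G2, and |E(G1)| = |E(G2)| = 4, so φ is a bijection on edges as well as vertices. Hence G1 ≅ G2.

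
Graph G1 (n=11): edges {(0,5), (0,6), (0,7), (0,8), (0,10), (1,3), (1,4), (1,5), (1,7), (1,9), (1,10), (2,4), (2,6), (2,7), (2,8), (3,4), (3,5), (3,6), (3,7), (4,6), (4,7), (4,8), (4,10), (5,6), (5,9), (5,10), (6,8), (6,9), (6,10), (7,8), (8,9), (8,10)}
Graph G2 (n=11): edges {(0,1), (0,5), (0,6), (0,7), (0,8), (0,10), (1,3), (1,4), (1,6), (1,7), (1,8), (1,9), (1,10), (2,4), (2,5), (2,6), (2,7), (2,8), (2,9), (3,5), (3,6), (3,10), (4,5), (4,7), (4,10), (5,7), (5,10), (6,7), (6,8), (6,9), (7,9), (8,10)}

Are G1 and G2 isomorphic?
Yes, isomorphic

The graphs are isomorphic.
One valid mapping φ: V(G1) → V(G2): 0→8, 1→5, 2→9, 3→4, 4→7, 5→10, 6→1, 7→2, 8→6, 9→3, 10→0

Verify φ preserves adjacency — for each edge of G1, its image is an edge of G2:
  (0,5) → (φ(0),φ(5)) = (8,10) ∈ E(G2) ✓
  (0,6) → (φ(0),φ(6)) = (1,8) ∈ E(G2) ✓
  (0,7) → (φ(0),φ(7)) = (2,8) ∈ E(G2) ✓
  (0,8) → (φ(0),φ(8)) = (6,8) ∈ E(G2) ✓
  (0,10) → (φ(0),φ(10)) = (0,8) ∈ E(G2) ✓
  (1,3) → (φ(1),φ(3)) = (4,5) ∈ E(G2) ✓
  (1,4) → (φ(1),φ(4)) = (5,7) ∈ E(G2) ✓
  (1,5) → (φ(1),φ(5)) = (5,10) ∈ E(G2) ✓
  (1,7) → (φ(1),φ(7)) = (2,5) ∈ E(G2) ✓
  (1,9) → (φ(1),φ(9)) = (3,5) ∈ E(G2) ✓
  (1,10) → (φ(1),φ(10)) = (0,5) ∈ E(G2) ✓
  (2,4) → (φ(2),φ(4)) = (7,9) ∈ E(G2) ✓
  (2,6) → (φ(2),φ(6)) = (1,9) ∈ E(G2) ✓
  (2,7) → (φ(2),φ(7)) = (2,9) ∈ E(G2) ✓
  (2,8) → (φ(2),φ(8)) = (6,9) ∈ E(G2) ✓
  (3,4) → (φ(3),φ(4)) = (4,7) ∈ E(G2) ✓
  (3,5) → (φ(3),φ(5)) = (4,10) ∈ E(G2) ✓
  (3,6) → (φ(3),φ(6)) = (1,4) ∈ E(G2) ✓
  (3,7) → (φ(3),φ(7)) = (2,4) ∈ E(G2) ✓
  (4,6) → (φ(4),φ(6)) = (1,7) ∈ E(G2) ✓
  (4,7) → (φ(4),φ(7)) = (2,7) ∈ E(G2) ✓
  (4,8) → (φ(4),φ(8)) = (6,7) ∈ E(G2) ✓
  (4,10) → (φ(4),φ(10)) = (0,7) ∈ E(G2) ✓
  (5,6) → (φ(5),φ(6)) = (1,10) ∈ E(G2) ✓
  (5,9) → (φ(5),φ(9)) = (3,10) ∈ E(G2) ✓
  (5,10) → (φ(5),φ(10)) = (0,10) ∈ E(G2) ✓
  (6,8) → (φ(6),φ(8)) = (1,6) ∈ E(G2) ✓
  (6,9) → (φ(6),φ(9)) = (1,3) ∈ E(G2) ✓
  (6,10) → (φ(6),φ(10)) = (0,1) ∈ E(G2) ✓
  (7,8) → (φ(7),φ(8)) = (2,6) ∈ E(G2) ✓
  (8,9) → (φ(8),φ(9)) = (3,6) ∈ E(G2) ✓
  (8,10) → (φ(8),φ(10)) = (0,6) ∈ E(G2) ✓
All 32 edges of G1 map to edges of G2, and |E(G1)| = |E(G2)| = 32, so φ is a bijection on edges as well as vertices. Hence G1 ≅ G2.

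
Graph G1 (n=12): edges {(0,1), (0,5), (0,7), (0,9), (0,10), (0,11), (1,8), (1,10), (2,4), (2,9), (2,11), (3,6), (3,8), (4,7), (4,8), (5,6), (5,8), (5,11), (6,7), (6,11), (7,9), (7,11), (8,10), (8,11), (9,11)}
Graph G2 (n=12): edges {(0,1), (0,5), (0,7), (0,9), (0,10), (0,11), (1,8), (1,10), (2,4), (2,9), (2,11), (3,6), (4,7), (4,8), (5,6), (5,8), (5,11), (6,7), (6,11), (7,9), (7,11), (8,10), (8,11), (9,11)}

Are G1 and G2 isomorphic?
No, not isomorphic

The graphs are NOT isomorphic.

Counting edges: G1 has 25 edge(s); G2 has 24 edge(s).
Edge count is an isomorphism invariant (a bijection on vertices induces a bijection on edges), so differing edge counts rule out isomorphism.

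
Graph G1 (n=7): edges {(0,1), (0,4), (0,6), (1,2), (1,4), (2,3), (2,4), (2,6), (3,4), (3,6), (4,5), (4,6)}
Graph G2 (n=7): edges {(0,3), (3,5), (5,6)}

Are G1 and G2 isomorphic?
No, not isomorphic

The graphs are NOT isomorphic.

Connected components of G1: 1 component(s) with vertex sets [[0, 1, 2, 3, 4, 5, 6]], sizes [7].
Connected components of G2: 4 component(s) with vertex sets [[1], [2], [4], [0, 3, 5, 6]], sizes [1, 1, 1, 4].
The number of connected components (and the multiset of component sizes) is an isomorphism invariant — an isomorphism maps each component of G1 bijectively onto a component of G2. Since G1 has 1 component(s) and G2 has 4, they cannot be isomorphic.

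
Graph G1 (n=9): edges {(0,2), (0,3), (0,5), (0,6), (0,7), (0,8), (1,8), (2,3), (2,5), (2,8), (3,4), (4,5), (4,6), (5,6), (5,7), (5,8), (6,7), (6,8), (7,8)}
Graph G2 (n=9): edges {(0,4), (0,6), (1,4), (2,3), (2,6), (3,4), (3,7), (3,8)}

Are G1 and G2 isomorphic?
No, not isomorphic

The graphs are NOT isomorphic.

Connected components of G1: 1 component(s) with vertex sets [[0, 1, 2, 3, 4, 5, 6, 7, 8]], sizes [9].
Connected components of G2: 2 component(s) with vertex sets [[5], [0, 1, 2, 3, 4, 6, 7, 8]], sizes [1, 8].
The number of connected components (and the multiset of component sizes) is an isomorphism invariant — an isomorphism maps each component of G1 bijectively onto a component of G2. Since G1 has 1 component(s) and G2 has 2, they cannot be isomorphic.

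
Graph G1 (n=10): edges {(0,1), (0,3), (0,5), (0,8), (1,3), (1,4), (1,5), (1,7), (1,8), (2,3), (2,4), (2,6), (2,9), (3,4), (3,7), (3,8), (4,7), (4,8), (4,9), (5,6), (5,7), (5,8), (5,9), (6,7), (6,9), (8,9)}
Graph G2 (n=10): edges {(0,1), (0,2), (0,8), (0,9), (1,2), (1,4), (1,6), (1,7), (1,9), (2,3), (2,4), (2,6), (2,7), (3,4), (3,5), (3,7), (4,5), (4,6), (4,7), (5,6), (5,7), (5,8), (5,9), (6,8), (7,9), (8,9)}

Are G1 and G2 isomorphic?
Yes, isomorphic

The graphs are isomorphic.
One valid mapping φ: V(G1) → V(G2): 0→3, 1→4, 2→0, 3→2, 4→1, 5→5, 6→8, 7→6, 8→7, 9→9

Verify φ preserves adjacency — for each edge of G1, its image is an edge of G2:
  (0,1) → (φ(0),φ(1)) = (3,4) ∈ E(G2) ✓
  (0,3) → (φ(0),φ(3)) = (2,3) ∈ E(G2) ✓
  (0,5) → (φ(0),φ(5)) = (3,5) ∈ E(G2) ✓
  (0,8) → (φ(0),φ(8)) = (3,7) ∈ E(G2) ✓
  (1,3) → (φ(1),φ(3)) = (2,4) ∈ E(G2) ✓
  (1,4) → (φ(1),φ(4)) = (1,4) ∈ E(G2) ✓
  (1,5) → (φ(1),φ(5)) = (4,5) ∈ E(G2) ✓
  (1,7) → (φ(1),φ(7)) = (4,6) ∈ E(G2) ✓
  (1,8) → (φ(1),φ(8)) = (4,7) ∈ E(G2) ✓
  (2,3) → (φ(2),φ(3)) = (0,2) ∈ E(G2) ✓
  (2,4) → (φ(2),φ(4)) = (0,1) ∈ E(G2) ✓
  (2,6) → (φ(2),φ(6)) = (0,8) ∈ E(G2) ✓
  (2,9) → (φ(2),φ(9)) = (0,9) ∈ E(G2) ✓
  (3,4) → (φ(3),φ(4)) = (1,2) ∈ E(G2) ✓
  (3,7) → (φ(3),φ(7)) = (2,6) ∈ E(G2) ✓
  (3,8) → (φ(3),φ(8)) = (2,7) ∈ E(G2) ✓
  (4,7) → (φ(4),φ(7)) = (1,6) ∈ E(G2) ✓
  (4,8) → (φ(4),φ(8)) = (1,7) ∈ E(G2) ✓
  (4,9) → (φ(4),φ(9)) = (1,9) ∈ E(G2) ✓
  (5,6) → (φ(5),φ(6)) = (5,8) ∈ E(G2) ✓
  (5,7) → (φ(5),φ(7)) = (5,6) ∈ E(G2) ✓
  (5,8) → (φ(5),φ(8)) = (5,7) ∈ E(G2) ✓
  (5,9) → (φ(5),φ(9)) = (5,9) ∈ E(G2) ✓
  (6,7) → (φ(6),φ(7)) = (6,8) ∈ E(G2) ✓
  (6,9) → (φ(6),φ(9)) = (8,9) ∈ E(G2) ✓
  (8,9) → (φ(8),φ(9)) = (7,9) ∈ E(G2) ✓
All 26 edges of G1 map to edges of G2, and |E(G1)| = |E(G2)| = 26, so φ is a bijection on edges as well as vertices. Hence G1 ≅ G2.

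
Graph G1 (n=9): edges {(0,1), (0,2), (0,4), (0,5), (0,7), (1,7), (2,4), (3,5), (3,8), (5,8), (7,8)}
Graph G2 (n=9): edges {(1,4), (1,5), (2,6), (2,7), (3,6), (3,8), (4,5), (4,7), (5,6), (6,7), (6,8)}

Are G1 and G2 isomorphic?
Yes, isomorphic

The graphs are isomorphic.
One valid mapping φ: V(G1) → V(G2): 0→6, 1→2, 2→8, 3→1, 4→3, 5→5, 6→0, 7→7, 8→4

Verify φ preserves adjacency — for each edge of G1, its image is an edge of G2:
  (0,1) → (φ(0),φ(1)) = (2,6) ∈ E(G2) ✓
  (0,2) → (φ(0),φ(2)) = (6,8) ∈ E(G2) ✓
  (0,4) → (φ(0),φ(4)) = (3,6) ∈ E(G2) ✓
  (0,5) → (φ(0),φ(5)) = (5,6) ∈ E(G2) ✓
  (0,7) → (φ(0),φ(7)) = (6,7) ∈ E(G2) ✓
  (1,7) → (φ(1),φ(7)) = (2,7) ∈ E(G2) ✓
  (2,4) → (φ(2),φ(4)) = (3,8) ∈ E(G2) ✓
  (3,5) → (φ(3),φ(5)) = (1,5) ∈ E(G2) ✓
  (3,8) → (φ(3),φ(8)) = (1,4) ∈ E(G2) ✓
  (5,8) → (φ(5),φ(8)) = (4,5) ∈ E(G2) ✓
  (7,8) → (φ(7),φ(8)) = (4,7) ∈ E(G2) ✓
All 11 edges of G1 map to edges of G2, and |E(G1)| = |E(G2)| = 11, so φ is a bijection on edges as well as vertices. Hence G1 ≅ G2.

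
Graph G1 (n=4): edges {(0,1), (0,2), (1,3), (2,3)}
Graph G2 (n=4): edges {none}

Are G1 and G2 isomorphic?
No, not isomorphic

The graphs are NOT isomorphic.

Connected components of G1: 1 component(s) with vertex sets [[0, 1, 2, 3]], sizes [4].
Connected components of G2: 4 component(s) with vertex sets [[0], [1], [2], [3]], sizes [1, 1, 1, 1].
The number of connected components (and the multiset of component sizes) is an isomorphism invariant — an isomorphism maps each component of G1 bijectively onto a component of G2. Since G1 has 1 component(s) and G2 has 4, they cannot be isomorphic.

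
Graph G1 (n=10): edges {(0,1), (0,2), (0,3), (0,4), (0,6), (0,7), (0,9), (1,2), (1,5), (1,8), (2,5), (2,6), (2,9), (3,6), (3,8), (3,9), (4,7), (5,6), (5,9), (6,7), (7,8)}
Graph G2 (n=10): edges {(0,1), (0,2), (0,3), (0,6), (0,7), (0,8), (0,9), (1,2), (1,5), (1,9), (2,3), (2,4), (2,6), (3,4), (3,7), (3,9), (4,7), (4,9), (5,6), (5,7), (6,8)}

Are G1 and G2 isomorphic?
Yes, isomorphic

The graphs are isomorphic.
One valid mapping φ: V(G1) → V(G2): 0→0, 1→7, 2→3, 3→1, 4→8, 5→4, 6→2, 7→6, 8→5, 9→9

Verify φ preserves adjacency — for each edge of G1, its image is an edge of G2:
  (0,1) → (φ(0),φ(1)) = (0,7) ∈ E(G2) ✓
  (0,2) → (φ(0),φ(2)) = (0,3) ∈ E(G2) ✓
  (0,3) → (φ(0),φ(3)) = (0,1) ∈ E(G2) ✓
  (0,4) → (φ(0),φ(4)) = (0,8) ∈ E(G2) ✓
  (0,6) → (φ(0),φ(6)) = (0,2) ∈ E(G2) ✓
  (0,7) → (φ(0),φ(7)) = (0,6) ∈ E(G2) ✓
  (0,9) → (φ(0),φ(9)) = (0,9) ∈ E(G2) ✓
  (1,2) → (φ(1),φ(2)) = (3,7) ∈ E(G2) ✓
  (1,5) → (φ(1),φ(5)) = (4,7) ∈ E(G2) ✓
  (1,8) → (φ(1),φ(8)) = (5,7) ∈ E(G2) ✓
  (2,5) → (φ(2),φ(5)) = (3,4) ∈ E(G2) ✓
  (2,6) → (φ(2),φ(6)) = (2,3) ∈ E(G2) ✓
  (2,9) → (φ(2),φ(9)) = (3,9) ∈ E(G2) ✓
  (3,6) → (φ(3),φ(6)) = (1,2) ∈ E(G2) ✓
  (3,8) → (φ(3),φ(8)) = (1,5) ∈ E(G2) ✓
  (3,9) → (φ(3),φ(9)) = (1,9) ∈ E(G2) ✓
  (4,7) → (φ(4),φ(7)) = (6,8) ∈ E(G2) ✓
  (5,6) → (φ(5),φ(6)) = (2,4) ∈ E(G2) ✓
  (5,9) → (φ(5),φ(9)) = (4,9) ∈ E(G2) ✓
  (6,7) → (φ(6),φ(7)) = (2,6) ∈ E(G2) ✓
  (7,8) → (φ(7),φ(8)) = (5,6) ∈ E(G2) ✓
All 21 edges of G1 map to edges of G2, and |E(G1)| = |E(G2)| = 21, so φ is a bijection on edges as well as vertices. Hence G1 ≅ G2.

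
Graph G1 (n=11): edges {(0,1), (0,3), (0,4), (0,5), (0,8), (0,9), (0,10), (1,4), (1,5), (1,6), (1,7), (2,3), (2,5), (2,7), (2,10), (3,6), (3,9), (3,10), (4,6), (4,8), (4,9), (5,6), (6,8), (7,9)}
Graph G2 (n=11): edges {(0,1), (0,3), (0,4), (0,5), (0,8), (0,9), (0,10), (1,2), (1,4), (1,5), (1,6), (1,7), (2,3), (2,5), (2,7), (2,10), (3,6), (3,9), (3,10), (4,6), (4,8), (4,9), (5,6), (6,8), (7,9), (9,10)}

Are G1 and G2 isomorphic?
No, not isomorphic

The graphs are NOT isomorphic.

Counting edges: G1 has 24 edge(s); G2 has 26 edge(s).
Edge count is an isomorphism invariant (a bijection on vertices induces a bijection on edges), so differing edge counts rule out isomorphism.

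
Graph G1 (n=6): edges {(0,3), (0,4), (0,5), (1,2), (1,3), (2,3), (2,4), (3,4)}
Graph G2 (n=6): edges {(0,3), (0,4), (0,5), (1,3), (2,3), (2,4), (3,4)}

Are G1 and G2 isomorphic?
No, not isomorphic

The graphs are NOT isomorphic.

Counting edges: G1 has 8 edge(s); G2 has 7 edge(s).
Edge count is an isomorphism invariant (a bijection on vertices induces a bijection on edges), so differing edge counts rule out isomorphism.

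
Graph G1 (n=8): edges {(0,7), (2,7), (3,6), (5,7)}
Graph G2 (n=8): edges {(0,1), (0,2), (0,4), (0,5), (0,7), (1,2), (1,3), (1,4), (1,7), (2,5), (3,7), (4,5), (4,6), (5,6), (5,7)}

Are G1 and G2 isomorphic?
No, not isomorphic

The graphs are NOT isomorphic.

Counting triangles (3-cliques): G1 has 0, G2 has 8.
Triangle count is an isomorphism invariant, so differing triangle counts rule out isomorphism.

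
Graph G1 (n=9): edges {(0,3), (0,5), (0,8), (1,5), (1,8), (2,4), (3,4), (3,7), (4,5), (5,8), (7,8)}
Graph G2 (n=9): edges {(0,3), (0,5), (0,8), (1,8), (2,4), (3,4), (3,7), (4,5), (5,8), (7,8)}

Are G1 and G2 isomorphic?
No, not isomorphic

The graphs are NOT isomorphic.

Counting edges: G1 has 11 edge(s); G2 has 10 edge(s).
Edge count is an isomorphism invariant (a bijection on vertices induces a bijection on edges), so differing edge counts rule out isomorphism.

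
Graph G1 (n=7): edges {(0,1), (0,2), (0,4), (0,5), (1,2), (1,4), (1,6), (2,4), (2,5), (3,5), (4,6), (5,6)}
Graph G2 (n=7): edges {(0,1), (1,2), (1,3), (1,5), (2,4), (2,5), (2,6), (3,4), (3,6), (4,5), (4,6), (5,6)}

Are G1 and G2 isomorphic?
Yes, isomorphic

The graphs are isomorphic.
One valid mapping φ: V(G1) → V(G2): 0→5, 1→4, 2→2, 3→0, 4→6, 5→1, 6→3

Verify φ preserves adjacency — for each edge of G1, its image is an edge of G2:
  (0,1) → (φ(0),φ(1)) = (4,5) ∈ E(G2) ✓
  (0,2) → (φ(0),φ(2)) = (2,5) ∈ E(G2) ✓
  (0,4) → (φ(0),φ(4)) = (5,6) ∈ E(G2) ✓
  (0,5) → (φ(0),φ(5)) = (1,5) ∈ E(G2) ✓
  (1,2) → (φ(1),φ(2)) = (2,4) ∈ E(G2) ✓
  (1,4) → (φ(1),φ(4)) = (4,6) ∈ E(G2) ✓
  (1,6) → (φ(1),φ(6)) = (3,4) ∈ E(G2) ✓
  (2,4) → (φ(2),φ(4)) = (2,6) ∈ E(G2) ✓
  (2,5) → (φ(2),φ(5)) = (1,2) ∈ E(G2) ✓
  (3,5) → (φ(3),φ(5)) = (0,1) ∈ E(G2) ✓
  (4,6) → (φ(4),φ(6)) = (3,6) ∈ E(G2) ✓
  (5,6) → (φ(5),φ(6)) = (1,3) ∈ E(G2) ✓
All 12 edges of G1 map to edges of G2, and |E(G1)| = |E(G2)| = 12, so φ is a bijection on edges as well as vertices. Hence G1 ≅ G2.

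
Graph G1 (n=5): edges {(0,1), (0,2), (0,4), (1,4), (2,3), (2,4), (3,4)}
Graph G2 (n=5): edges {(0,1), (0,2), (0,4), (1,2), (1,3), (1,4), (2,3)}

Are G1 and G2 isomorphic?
Yes, isomorphic

The graphs are isomorphic.
One valid mapping φ: V(G1) → V(G2): 0→0, 1→4, 2→2, 3→3, 4→1

Verify φ preserves adjacency — for each edge of G1, its image is an edge of G2:
  (0,1) → (φ(0),φ(1)) = (0,4) ∈ E(G2) ✓
  (0,2) → (φ(0),φ(2)) = (0,2) ∈ E(G2) ✓
  (0,4) → (φ(0),φ(4)) = (0,1) ∈ E(G2) ✓
  (1,4) → (φ(1),φ(4)) = (1,4) ∈ E(G2) ✓
  (2,3) → (φ(2),φ(3)) = (2,3) ∈ E(G2) ✓
  (2,4) → (φ(2),φ(4)) = (1,2) ∈ E(G2) ✓
  (3,4) → (φ(3),φ(4)) = (1,3) ∈ E(G2) ✓
All 7 edges of G1 map to edges of G2, and |E(G1)| = |E(G2)| = 7, so φ is a bijection on edges as well as vertices. Hence G1 ≅ G2.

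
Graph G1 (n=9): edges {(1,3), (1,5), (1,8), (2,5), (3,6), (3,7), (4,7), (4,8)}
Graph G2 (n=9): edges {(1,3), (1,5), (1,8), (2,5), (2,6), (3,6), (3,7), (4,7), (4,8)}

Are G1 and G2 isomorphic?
No, not isomorphic

The graphs are NOT isomorphic.

Counting edges: G1 has 8 edge(s); G2 has 9 edge(s).
Edge count is an isomorphism invariant (a bijection on vertices induces a bijection on edges), so differing edge counts rule out isomorphism.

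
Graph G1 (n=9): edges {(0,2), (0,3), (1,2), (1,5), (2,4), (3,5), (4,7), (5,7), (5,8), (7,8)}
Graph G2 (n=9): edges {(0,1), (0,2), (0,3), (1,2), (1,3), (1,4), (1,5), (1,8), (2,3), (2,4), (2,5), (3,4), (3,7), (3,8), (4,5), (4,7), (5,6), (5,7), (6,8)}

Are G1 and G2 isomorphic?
No, not isomorphic

The graphs are NOT isomorphic.

Connected components of G1: 2 component(s) with vertex sets [[6], [0, 1, 2, 3, 4, 5, 7, 8]], sizes [1, 8].
Connected components of G2: 1 component(s) with vertex sets [[0, 1, 2, 3, 4, 5, 6, 7, 8]], sizes [9].
The number of connected components (and the multiset of component sizes) is an isomorphism invariant — an isomorphism maps each component of G1 bijectively onto a component of G2. Since G1 has 2 component(s) and G2 has 1, they cannot be isomorphic.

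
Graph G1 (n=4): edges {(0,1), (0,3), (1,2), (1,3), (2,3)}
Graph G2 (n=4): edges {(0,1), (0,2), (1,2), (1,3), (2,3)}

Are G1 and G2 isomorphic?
Yes, isomorphic

The graphs are isomorphic.
One valid mapping φ: V(G1) → V(G2): 0→3, 1→2, 2→0, 3→1

Verify φ preserves adjacency — for each edge of G1, its image is an edge of G2:
  (0,1) → (φ(0),φ(1)) = (2,3) ∈ E(G2) ✓
  (0,3) → (φ(0),φ(3)) = (1,3) ∈ E(G2) ✓
  (1,2) → (φ(1),φ(2)) = (0,2) ∈ E(G2) ✓
  (1,3) → (φ(1),φ(3)) = (1,2) ∈ E(G2) ✓
  (2,3) → (φ(2),φ(3)) = (0,1) ∈ E(G2) ✓
All 5 edges of G1 map to edges of G2, and |E(G1)| = |E(G2)| = 5, so φ is a bijection on edges as well as vertices. Hence G1 ≅ G2.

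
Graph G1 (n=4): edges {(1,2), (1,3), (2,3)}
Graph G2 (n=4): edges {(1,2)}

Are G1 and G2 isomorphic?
No, not isomorphic

The graphs are NOT isomorphic.

Connected components of G1: 2 component(s) with vertex sets [[0], [1, 2, 3]], sizes [1, 3].
Connected components of G2: 3 component(s) with vertex sets [[0], [3], [1, 2]], sizes [1, 1, 2].
The number of connected components (and the multiset of component sizes) is an isomorphism invariant — an isomorphism maps each component of G1 bijectively onto a component of G2. Since G1 has 2 component(s) and G2 has 3, they cannot be isomorphic.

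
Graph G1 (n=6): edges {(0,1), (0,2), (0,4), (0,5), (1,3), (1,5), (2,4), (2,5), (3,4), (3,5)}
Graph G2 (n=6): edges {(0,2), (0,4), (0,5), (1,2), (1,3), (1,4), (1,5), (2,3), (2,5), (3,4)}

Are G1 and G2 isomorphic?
Yes, isomorphic

The graphs are isomorphic.
One valid mapping φ: V(G1) → V(G2): 0→1, 1→5, 2→3, 3→0, 4→4, 5→2

Verify φ preserves adjacency — for each edge of G1, its image is an edge of G2:
  (0,1) → (φ(0),φ(1)) = (1,5) ∈ E(G2) ✓
  (0,2) → (φ(0),φ(2)) = (1,3) ∈ E(G2) ✓
  (0,4) → (φ(0),φ(4)) = (1,4) ∈ E(G2) ✓
  (0,5) → (φ(0),φ(5)) = (1,2) ∈ E(G2) ✓
  (1,3) → (φ(1),φ(3)) = (0,5) ∈ E(G2) ✓
  (1,5) → (φ(1),φ(5)) = (2,5) ∈ E(G2) ✓
  (2,4) → (φ(2),φ(4)) = (3,4) ∈ E(G2) ✓
  (2,5) → (φ(2),φ(5)) = (2,3) ∈ E(G2) ✓
  (3,4) → (φ(3),φ(4)) = (0,4) ∈ E(G2) ✓
  (3,5) → (φ(3),φ(5)) = (0,2) ∈ E(G2) ✓
All 10 edges of G1 map to edges of G2, and |E(G1)| = |E(G2)| = 10, so φ is a bijection on edges as well as vertices. Hence G1 ≅ G2.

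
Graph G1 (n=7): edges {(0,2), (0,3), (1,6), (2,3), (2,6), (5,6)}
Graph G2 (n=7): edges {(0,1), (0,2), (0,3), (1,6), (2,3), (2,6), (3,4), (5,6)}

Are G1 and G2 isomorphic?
No, not isomorphic

The graphs are NOT isomorphic.

Counting edges: G1 has 6 edge(s); G2 has 8 edge(s).
Edge count is an isomorphism invariant (a bijection on vertices induces a bijection on edges), so differing edge counts rule out isomorphism.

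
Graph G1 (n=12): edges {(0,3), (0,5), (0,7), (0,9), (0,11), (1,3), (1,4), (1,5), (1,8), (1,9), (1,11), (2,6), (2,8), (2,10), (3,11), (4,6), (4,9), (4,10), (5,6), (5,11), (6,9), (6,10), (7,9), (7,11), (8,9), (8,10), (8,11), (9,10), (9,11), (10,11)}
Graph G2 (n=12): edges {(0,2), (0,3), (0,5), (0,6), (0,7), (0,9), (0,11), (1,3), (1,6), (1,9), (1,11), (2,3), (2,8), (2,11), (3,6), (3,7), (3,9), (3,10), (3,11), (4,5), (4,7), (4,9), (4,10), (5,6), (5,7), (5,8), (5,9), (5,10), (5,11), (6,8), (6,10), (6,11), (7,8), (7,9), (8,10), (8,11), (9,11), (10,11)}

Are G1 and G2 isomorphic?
No, not isomorphic

The graphs are NOT isomorphic.

Degrees in G1: deg(0)=5, deg(1)=6, deg(2)=3, deg(3)=3, deg(4)=4, deg(5)=4, deg(6)=5, deg(7)=3, deg(8)=5, deg(9)=8, deg(10)=6, deg(11)=8.
Sorted degree sequence of G1: [8, 8, 6, 6, 5, 5, 5, 4, 4, 3, 3, 3].
Degrees in G2: deg(0)=7, deg(1)=4, deg(2)=4, deg(3)=8, deg(4)=4, deg(5)=8, deg(6)=7, deg(7)=6, deg(8)=6, deg(9)=7, deg(10)=6, deg(11)=9.
Sorted degree sequence of G2: [9, 8, 8, 7, 7, 7, 6, 6, 6, 4, 4, 4].
The (sorted) degree sequence is an isomorphism invariant, so since G1 and G2 have different degree sequences they cannot be isomorphic.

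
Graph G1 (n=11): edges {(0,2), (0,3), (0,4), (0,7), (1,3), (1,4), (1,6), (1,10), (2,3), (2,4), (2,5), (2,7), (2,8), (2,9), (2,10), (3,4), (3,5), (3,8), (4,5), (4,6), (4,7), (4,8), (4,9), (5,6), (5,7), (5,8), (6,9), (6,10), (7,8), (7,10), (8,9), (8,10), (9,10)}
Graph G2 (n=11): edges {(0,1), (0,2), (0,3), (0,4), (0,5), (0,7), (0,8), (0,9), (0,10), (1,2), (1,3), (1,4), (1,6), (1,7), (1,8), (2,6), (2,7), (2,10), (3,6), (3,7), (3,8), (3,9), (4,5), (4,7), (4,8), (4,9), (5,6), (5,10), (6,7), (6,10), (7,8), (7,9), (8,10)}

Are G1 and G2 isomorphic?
Yes, isomorphic

The graphs are isomorphic.
One valid mapping φ: V(G1) → V(G2): 0→9, 1→5, 2→7, 3→4, 4→0, 5→8, 6→10, 7→3, 8→1, 9→2, 10→6

Verify φ preserves adjacency — for each edge of G1, its image is an edge of G2:
  (0,2) → (φ(0),φ(2)) = (7,9) ∈ E(G2) ✓
  (0,3) → (φ(0),φ(3)) = (4,9) ∈ E(G2) ✓
  (0,4) → (φ(0),φ(4)) = (0,9) ∈ E(G2) ✓
  (0,7) → (φ(0),φ(7)) = (3,9) ∈ E(G2) ✓
  (1,3) → (φ(1),φ(3)) = (4,5) ∈ E(G2) ✓
  (1,4) → (φ(1),φ(4)) = (0,5) ∈ E(G2) ✓
  (1,6) → (φ(1),φ(6)) = (5,10) ∈ E(G2) ✓
  (1,10) → (φ(1),φ(10)) = (5,6) ∈ E(G2) ✓
  (2,3) → (φ(2),φ(3)) = (4,7) ∈ E(G2) ✓
  (2,4) → (φ(2),φ(4)) = (0,7) ∈ E(G2) ✓
  (2,5) → (φ(2),φ(5)) = (7,8) ∈ E(G2) ✓
  (2,7) → (φ(2),φ(7)) = (3,7) ∈ E(G2) ✓
  (2,8) → (φ(2),φ(8)) = (1,7) ∈ E(G2) ✓
  (2,9) → (φ(2),φ(9)) = (2,7) ∈ E(G2) ✓
  (2,10) → (φ(2),φ(10)) = (6,7) ∈ E(G2) ✓
  (3,4) → (φ(3),φ(4)) = (0,4) ∈ E(G2) ✓
  (3,5) → (φ(3),φ(5)) = (4,8) ∈ E(G2) ✓
  (3,8) → (φ(3),φ(8)) = (1,4) ∈ E(G2) ✓
  (4,5) → (φ(4),φ(5)) = (0,8) ∈ E(G2) ✓
  (4,6) → (φ(4),φ(6)) = (0,10) ∈ E(G2) ✓
  (4,7) → (φ(4),φ(7)) = (0,3) ∈ E(G2) ✓
  (4,8) → (φ(4),φ(8)) = (0,1) ∈ E(G2) ✓
  (4,9) → (φ(4),φ(9)) = (0,2) ∈ E(G2) ✓
  (5,6) → (φ(5),φ(6)) = (8,10) ∈ E(G2) ✓
  (5,7) → (φ(5),φ(7)) = (3,8) ∈ E(G2) ✓
  (5,8) → (φ(5),φ(8)) = (1,8) ∈ E(G2) ✓
  (6,9) → (φ(6),φ(9)) = (2,10) ∈ E(G2) ✓
  (6,10) → (φ(6),φ(10)) = (6,10) ∈ E(G2) ✓
  (7,8) → (φ(7),φ(8)) = (1,3) ∈ E(G2) ✓
  (7,10) → (φ(7),φ(10)) = (3,6) ∈ E(G2) ✓
  (8,9) → (φ(8),φ(9)) = (1,2) ∈ E(G2) ✓
  (8,10) → (φ(8),φ(10)) = (1,6) ∈ E(G2) ✓
  (9,10) → (φ(9),φ(10)) = (2,6) ∈ E(G2) ✓
All 33 edges of G1 map to edges of G2, and |E(G1)| = |E(G2)| = 33, so φ is a bijection on edges as well as vertices. Hence G1 ≅ G2.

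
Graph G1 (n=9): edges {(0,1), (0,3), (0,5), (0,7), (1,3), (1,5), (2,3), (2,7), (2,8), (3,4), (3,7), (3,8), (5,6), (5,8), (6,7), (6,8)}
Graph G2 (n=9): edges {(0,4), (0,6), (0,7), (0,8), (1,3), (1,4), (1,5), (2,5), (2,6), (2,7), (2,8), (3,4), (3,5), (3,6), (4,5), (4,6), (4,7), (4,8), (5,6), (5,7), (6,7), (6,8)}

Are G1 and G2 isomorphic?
No, not isomorphic

The graphs are NOT isomorphic.

Degrees in G1: deg(0)=4, deg(1)=3, deg(2)=3, deg(3)=6, deg(4)=1, deg(5)=4, deg(6)=3, deg(7)=4, deg(8)=4.
Sorted degree sequence of G1: [6, 4, 4, 4, 4, 3, 3, 3, 1].
Degrees in G2: deg(0)=4, deg(1)=3, deg(2)=4, deg(3)=4, deg(4)=7, deg(5)=6, deg(6)=7, deg(7)=5, deg(8)=4.
Sorted degree sequence of G2: [7, 7, 6, 5, 4, 4, 4, 4, 3].
The (sorted) degree sequence is an isomorphism invariant, so since G1 and G2 have different degree sequences they cannot be isomorphic.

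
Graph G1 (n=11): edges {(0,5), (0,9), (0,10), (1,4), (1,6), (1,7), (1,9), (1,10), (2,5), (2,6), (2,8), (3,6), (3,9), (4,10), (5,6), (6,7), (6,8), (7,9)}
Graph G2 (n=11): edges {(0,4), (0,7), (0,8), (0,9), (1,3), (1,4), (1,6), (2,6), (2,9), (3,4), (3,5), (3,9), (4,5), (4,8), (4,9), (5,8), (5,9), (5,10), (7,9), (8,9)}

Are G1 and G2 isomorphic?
No, not isomorphic

The graphs are NOT isomorphic.

Degrees in G1: deg(0)=3, deg(1)=5, deg(2)=3, deg(3)=2, deg(4)=2, deg(5)=3, deg(6)=6, deg(7)=3, deg(8)=2, deg(9)=4, deg(10)=3.
Sorted degree sequence of G1: [6, 5, 4, 3, 3, 3, 3, 3, 2, 2, 2].
Degrees in G2: deg(0)=4, deg(1)=3, deg(2)=2, deg(3)=4, deg(4)=6, deg(5)=5, deg(6)=2, deg(7)=2, deg(8)=4, deg(9)=7, deg(10)=1.
Sorted degree sequence of G2: [7, 6, 5, 4, 4, 4, 3, 2, 2, 2, 1].
The (sorted) degree sequence is an isomorphism invariant, so since G1 and G2 have different degree sequences they cannot be isomorphic.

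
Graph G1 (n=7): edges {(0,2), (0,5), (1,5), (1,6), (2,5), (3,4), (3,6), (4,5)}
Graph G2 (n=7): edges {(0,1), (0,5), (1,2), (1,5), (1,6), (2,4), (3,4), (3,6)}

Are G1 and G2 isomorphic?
Yes, isomorphic

The graphs are isomorphic.
One valid mapping φ: V(G1) → V(G2): 0→5, 1→6, 2→0, 3→4, 4→2, 5→1, 6→3

Verify φ preserves adjacency — for each edge of G1, its image is an edge of G2:
  (0,2) → (φ(0),φ(2)) = (0,5) ∈ E(G2) ✓
  (0,5) → (φ(0),φ(5)) = (1,5) ∈ E(G2) ✓
  (1,5) → (φ(1),φ(5)) = (1,6) ∈ E(G2) ✓
  (1,6) → (φ(1),φ(6)) = (3,6) ∈ E(G2) ✓
  (2,5) → (φ(2),φ(5)) = (0,1) ∈ E(G2) ✓
  (3,4) → (φ(3),φ(4)) = (2,4) ∈ E(G2) ✓
  (3,6) → (φ(3),φ(6)) = (3,4) ∈ E(G2) ✓
  (4,5) → (φ(4),φ(5)) = (1,2) ∈ E(G2) ✓
All 8 edges of G1 map to edges of G2, and |E(G1)| = |E(G2)| = 8, so φ is a bijection on edges as well as vertices. Hence G1 ≅ G2.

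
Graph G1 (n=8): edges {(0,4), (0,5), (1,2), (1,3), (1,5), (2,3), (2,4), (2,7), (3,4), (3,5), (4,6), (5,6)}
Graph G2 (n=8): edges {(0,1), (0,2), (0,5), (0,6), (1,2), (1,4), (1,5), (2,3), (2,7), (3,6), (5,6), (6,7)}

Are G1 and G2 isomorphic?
Yes, isomorphic

The graphs are isomorphic.
One valid mapping φ: V(G1) → V(G2): 0→3, 1→5, 2→1, 3→0, 4→2, 5→6, 6→7, 7→4

Verify φ preserves adjacency — for each edge of G1, its image is an edge of G2:
  (0,4) → (φ(0),φ(4)) = (2,3) ∈ E(G2) ✓
  (0,5) → (φ(0),φ(5)) = (3,6) ∈ E(G2) ✓
  (1,2) → (φ(1),φ(2)) = (1,5) ∈ E(G2) ✓
  (1,3) → (φ(1),φ(3)) = (0,5) ∈ E(G2) ✓
  (1,5) → (φ(1),φ(5)) = (5,6) ∈ E(G2) ✓
  (2,3) → (φ(2),φ(3)) = (0,1) ∈ E(G2) ✓
  (2,4) → (φ(2),φ(4)) = (1,2) ∈ E(G2) ✓
  (2,7) → (φ(2),φ(7)) = (1,4) ∈ E(G2) ✓
  (3,4) → (φ(3),φ(4)) = (0,2) ∈ E(G2) ✓
  (3,5) → (φ(3),φ(5)) = (0,6) ∈ E(G2) ✓
  (4,6) → (φ(4),φ(6)) = (2,7) ∈ E(G2) ✓
  (5,6) → (φ(5),φ(6)) = (6,7) ∈ E(G2) ✓
All 12 edges of G1 map to edges of G2, and |E(G1)| = |E(G2)| = 12, so φ is a bijection on edges as well as vertices. Hence G1 ≅ G2.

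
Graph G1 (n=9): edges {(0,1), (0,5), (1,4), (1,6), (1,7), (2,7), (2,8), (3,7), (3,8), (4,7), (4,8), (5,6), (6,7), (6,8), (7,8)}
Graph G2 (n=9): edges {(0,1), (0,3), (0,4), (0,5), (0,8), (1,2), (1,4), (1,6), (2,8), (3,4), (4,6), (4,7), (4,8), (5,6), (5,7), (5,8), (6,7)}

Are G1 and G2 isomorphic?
No, not isomorphic

The graphs are NOT isomorphic.

Counting triangles (3-cliques): G1 has 6, G2 has 7.
Triangle count is an isomorphism invariant, so differing triangle counts rule out isomorphism.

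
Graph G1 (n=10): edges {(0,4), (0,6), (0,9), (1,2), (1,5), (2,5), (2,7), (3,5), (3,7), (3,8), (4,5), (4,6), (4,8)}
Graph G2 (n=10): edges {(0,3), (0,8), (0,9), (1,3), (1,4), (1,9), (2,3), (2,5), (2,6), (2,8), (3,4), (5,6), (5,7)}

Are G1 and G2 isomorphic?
Yes, isomorphic

The graphs are isomorphic.
One valid mapping φ: V(G1) → V(G2): 0→5, 1→4, 2→1, 3→0, 4→2, 5→3, 6→6, 7→9, 8→8, 9→7

Verify φ preserves adjacency — for each edge of G1, its image is an edge of G2:
  (0,4) → (φ(0),φ(4)) = (2,5) ∈ E(G2) ✓
  (0,6) → (φ(0),φ(6)) = (5,6) ∈ E(G2) ✓
  (0,9) → (φ(0),φ(9)) = (5,7) ∈ E(G2) ✓
  (1,2) → (φ(1),φ(2)) = (1,4) ∈ E(G2) ✓
  (1,5) → (φ(1),φ(5)) = (3,4) ∈ E(G2) ✓
  (2,5) → (φ(2),φ(5)) = (1,3) ∈ E(G2) ✓
  (2,7) → (φ(2),φ(7)) = (1,9) ∈ E(G2) ✓
  (3,5) → (φ(3),φ(5)) = (0,3) ∈ E(G2) ✓
  (3,7) → (φ(3),φ(7)) = (0,9) ∈ E(G2) ✓
  (3,8) → (φ(3),φ(8)) = (0,8) ∈ E(G2) ✓
  (4,5) → (φ(4),φ(5)) = (2,3) ∈ E(G2) ✓
  (4,6) → (φ(4),φ(6)) = (2,6) ∈ E(G2) ✓
  (4,8) → (φ(4),φ(8)) = (2,8) ∈ E(G2) ✓
All 13 edges of G1 map to edges of G2, and |E(G1)| = |E(G2)| = 13, so φ is a bijection on edges as well as vertices. Hence G1 ≅ G2.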